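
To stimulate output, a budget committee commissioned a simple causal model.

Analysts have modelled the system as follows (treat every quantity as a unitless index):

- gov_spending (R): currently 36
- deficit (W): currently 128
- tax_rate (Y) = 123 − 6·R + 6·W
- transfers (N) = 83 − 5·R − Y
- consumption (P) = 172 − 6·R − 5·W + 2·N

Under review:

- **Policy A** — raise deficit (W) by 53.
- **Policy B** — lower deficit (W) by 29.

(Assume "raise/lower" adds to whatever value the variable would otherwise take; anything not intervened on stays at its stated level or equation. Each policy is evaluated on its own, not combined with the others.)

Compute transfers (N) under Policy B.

-598

Policy B (W − 29):
  R = 36
  W = 128 − 29 = 99
  Y = 123 − 6·36 + 6·99 = 501
  N = 83 − 5·36 − 501 = -598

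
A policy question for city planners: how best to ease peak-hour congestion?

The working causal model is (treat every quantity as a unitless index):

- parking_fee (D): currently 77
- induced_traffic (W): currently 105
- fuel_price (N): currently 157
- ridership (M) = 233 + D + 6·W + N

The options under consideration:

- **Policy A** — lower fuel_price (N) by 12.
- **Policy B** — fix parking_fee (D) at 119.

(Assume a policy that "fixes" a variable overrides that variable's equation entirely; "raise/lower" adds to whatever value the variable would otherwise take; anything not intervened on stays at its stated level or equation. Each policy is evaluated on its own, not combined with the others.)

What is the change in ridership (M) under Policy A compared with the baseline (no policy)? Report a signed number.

-12

Baseline:
  D = 77
  W = 105
  N = 157
  M = 233 + 77 + 6·105 + 157 = 1097
Policy A (N − 12):
  D = 77
  W = 105
  N = 157 − 12 = 145
  M = 233 + 77 + 6·105 + 145 = 1085
Change in M: 1085 − 1097 = -12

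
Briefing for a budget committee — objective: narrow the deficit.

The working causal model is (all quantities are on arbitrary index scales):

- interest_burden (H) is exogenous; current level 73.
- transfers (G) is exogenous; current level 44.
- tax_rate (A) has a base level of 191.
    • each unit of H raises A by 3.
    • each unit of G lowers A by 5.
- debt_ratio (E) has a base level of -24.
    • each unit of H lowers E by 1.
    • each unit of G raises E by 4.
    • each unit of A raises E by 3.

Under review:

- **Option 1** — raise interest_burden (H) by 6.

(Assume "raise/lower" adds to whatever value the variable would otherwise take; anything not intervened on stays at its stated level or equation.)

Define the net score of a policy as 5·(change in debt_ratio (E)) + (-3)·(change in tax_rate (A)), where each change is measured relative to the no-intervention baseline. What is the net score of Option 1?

Baseline:
  H = 73
  G = 44
  A = 191 + 3·73 − 5·44 = 190
  E = -24 − 73 + 4·44 + 3·190 = 649
Option 1 (H + 6):
  H = 73 + 6 = 79
  G = 44
  A = 191 + 3·79 − 5·44 = 208
  E = -24 − 79 + 4·44 + 3·208 = 697
ΔE = 697 − 649 = 48; ΔA = 208 − 190 = 18
Score = 5·48 + (-3)·18 = 186

186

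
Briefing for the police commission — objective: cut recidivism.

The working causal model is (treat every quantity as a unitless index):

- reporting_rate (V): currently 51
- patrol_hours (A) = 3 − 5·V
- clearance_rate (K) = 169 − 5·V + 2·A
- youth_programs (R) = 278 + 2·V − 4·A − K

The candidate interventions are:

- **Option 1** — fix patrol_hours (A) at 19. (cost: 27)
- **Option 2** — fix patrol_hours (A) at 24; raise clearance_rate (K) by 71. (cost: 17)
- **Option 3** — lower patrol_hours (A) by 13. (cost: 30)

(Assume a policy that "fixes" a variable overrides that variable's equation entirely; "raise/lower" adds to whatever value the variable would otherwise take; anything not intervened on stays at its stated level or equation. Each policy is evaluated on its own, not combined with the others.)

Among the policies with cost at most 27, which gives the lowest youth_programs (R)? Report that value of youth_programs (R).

Option 1 (A := 19):
  V = 51
  A = 19
  K = 169 − 5·51 + 2·19 = -48
  R = 278 + 2·51 − 4·19 − (-48) = 352
Option 2 (A := 24, K + 71):
  V = 51
  A = 24
  K = 169 − 5·51 + 2·24 (+71 from intervention) = 33
  R = 278 + 2·51 − 4·24 − 33 = 251
Comparing — Option 1: R=352, Option 2: R=251. Lowest is 251 (Option 2).

251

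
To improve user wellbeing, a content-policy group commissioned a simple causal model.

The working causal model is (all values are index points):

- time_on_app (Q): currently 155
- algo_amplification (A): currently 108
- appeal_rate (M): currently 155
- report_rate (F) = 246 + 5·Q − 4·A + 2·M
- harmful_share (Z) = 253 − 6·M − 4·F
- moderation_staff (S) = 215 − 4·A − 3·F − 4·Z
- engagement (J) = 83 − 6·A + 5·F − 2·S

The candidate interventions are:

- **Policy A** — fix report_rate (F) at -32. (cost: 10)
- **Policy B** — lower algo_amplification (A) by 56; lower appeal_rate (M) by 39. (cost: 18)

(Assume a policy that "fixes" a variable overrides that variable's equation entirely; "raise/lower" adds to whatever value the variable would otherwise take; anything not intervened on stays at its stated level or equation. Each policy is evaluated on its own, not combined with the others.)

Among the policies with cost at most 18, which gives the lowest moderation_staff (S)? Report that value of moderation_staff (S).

Policy A (F := -32):
  Q = 155
  A = 108
  M = 155
  F = -32
  Z = 253 − 6·155 − 4·(-32) = -549
  S = 215 − 4·108 − 3·(-32) − 4·(-549) = 2075
Policy B (A − 56, M − 39):
  Q = 155
  A = 108 − 56 = 52
  M = 155 − 39 = 116
  F = 246 + 5·155 − 4·52 + 2·116 = 1045
  Z = 253 − 6·116 − 4·1045 = -4623
  S = 215 − 4·52 − 3·1045 − 4·(-4623) = 15364
Comparing — Policy A: S=2075, Policy B: S=15364. Lowest is 2075 (Policy A).

2075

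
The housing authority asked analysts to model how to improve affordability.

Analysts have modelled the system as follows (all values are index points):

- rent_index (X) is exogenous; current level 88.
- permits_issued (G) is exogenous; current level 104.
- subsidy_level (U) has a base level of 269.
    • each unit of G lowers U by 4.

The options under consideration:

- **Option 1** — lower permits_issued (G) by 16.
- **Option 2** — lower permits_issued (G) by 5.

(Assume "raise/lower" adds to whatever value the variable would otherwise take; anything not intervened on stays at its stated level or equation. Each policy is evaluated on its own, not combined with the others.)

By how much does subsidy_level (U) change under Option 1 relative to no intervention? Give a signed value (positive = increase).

64

Baseline:
  G = 104
  U = 269 − 4·104 = -147
Option 1 (G − 16):
  G = 104 − 16 = 88
  U = 269 − 4·88 = -83
Change in U: -83 − (-147) = 64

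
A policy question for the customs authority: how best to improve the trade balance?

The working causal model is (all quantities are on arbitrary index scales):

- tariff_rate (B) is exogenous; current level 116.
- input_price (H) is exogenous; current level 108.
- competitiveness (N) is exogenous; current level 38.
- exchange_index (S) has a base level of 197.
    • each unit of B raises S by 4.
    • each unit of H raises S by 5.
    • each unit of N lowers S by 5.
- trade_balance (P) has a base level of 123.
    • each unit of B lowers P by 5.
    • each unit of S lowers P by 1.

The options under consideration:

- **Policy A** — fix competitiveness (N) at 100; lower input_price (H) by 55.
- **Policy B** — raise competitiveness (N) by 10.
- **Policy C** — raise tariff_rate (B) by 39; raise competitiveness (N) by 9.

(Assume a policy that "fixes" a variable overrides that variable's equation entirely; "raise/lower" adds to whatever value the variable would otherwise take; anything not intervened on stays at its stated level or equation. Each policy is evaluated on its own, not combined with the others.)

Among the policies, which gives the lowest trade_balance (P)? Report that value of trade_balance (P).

-1774

Policy A (N := 100, H − 55):
  B = 116
  H = 108 − 55 = 53
  N = 100
  S = 197 + 4·116 + 5·53 − 5·100 = 426
  P = 123 − 5·116 − 426 = -883
Policy B (N + 10):
  B = 116
  H = 108
  N = 38 + 10 = 48
  S = 197 + 4·116 + 5·108 − 5·48 = 961
  P = 123 − 5·116 − 961 = -1418
Policy C (B + 39, N + 9):
  B = 116 + 39 = 155
  H = 108
  N = 38 + 9 = 47
  S = 197 + 4·155 + 5·108 − 5·47 = 1122
  P = 123 − 5·155 − 1122 = -1774
Comparing — Policy A: P=-883, Policy B: P=-1418, Policy C: P=-1774. Lowest is -1774 (Policy C).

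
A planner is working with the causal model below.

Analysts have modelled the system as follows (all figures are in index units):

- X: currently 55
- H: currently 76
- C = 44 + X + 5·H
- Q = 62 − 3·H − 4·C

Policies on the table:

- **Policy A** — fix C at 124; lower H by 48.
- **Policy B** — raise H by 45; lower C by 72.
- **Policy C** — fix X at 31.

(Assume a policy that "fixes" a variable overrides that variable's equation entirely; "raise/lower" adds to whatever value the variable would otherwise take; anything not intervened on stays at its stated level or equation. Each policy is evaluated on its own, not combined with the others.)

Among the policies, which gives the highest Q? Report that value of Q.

-518

Policy A (C := 124, H − 48):
  X = 55
  H = 76 − 48 = 28
  C = 124
  Q = 62 − 3·28 − 4·124 = -518
Policy B (H + 45, C − 72):
  X = 55
  H = 76 + 45 = 121
  C = 44 + 55 + 5·121 (−72 from intervention) = 632
  Q = 62 − 3·121 − 4·632 = -2829
Policy C (X := 31):
  X = 31
  H = 76
  C = 44 + 31 + 5·76 = 455
  Q = 62 − 3·76 − 4·455 = -1986
Comparing — Policy A: Q=-518, Policy B: Q=-2829, Policy C: Q=-1986. Highest is -518 (Policy A).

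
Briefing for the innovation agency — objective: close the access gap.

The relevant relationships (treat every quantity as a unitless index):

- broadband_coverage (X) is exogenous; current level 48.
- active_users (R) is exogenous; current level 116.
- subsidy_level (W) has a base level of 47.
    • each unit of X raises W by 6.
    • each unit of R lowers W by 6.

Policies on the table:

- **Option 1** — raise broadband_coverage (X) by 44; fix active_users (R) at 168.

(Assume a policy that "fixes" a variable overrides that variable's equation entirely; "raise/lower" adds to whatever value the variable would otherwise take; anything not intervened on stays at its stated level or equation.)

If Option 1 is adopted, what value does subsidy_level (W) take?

Option 1 (X + 44, R := 168):
  X = 48 + 44 = 92
  R = 168
  W = 47 + 6·92 − 6·168 = -409

-409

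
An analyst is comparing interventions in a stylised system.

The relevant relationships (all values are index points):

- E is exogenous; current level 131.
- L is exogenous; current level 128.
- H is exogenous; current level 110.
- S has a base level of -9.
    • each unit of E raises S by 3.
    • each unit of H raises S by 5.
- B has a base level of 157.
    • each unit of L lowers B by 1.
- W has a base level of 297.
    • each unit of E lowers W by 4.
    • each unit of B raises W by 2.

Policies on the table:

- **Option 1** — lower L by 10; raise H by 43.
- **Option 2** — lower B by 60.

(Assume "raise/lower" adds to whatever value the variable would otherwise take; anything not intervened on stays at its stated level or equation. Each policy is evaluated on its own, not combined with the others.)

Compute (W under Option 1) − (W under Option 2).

Option 1 (L − 10, H + 43):
  E = 131
  L = 128 − 10 = 118
  B = 157 − 118 = 39
  W = 297 − 4·131 + 2·39 = -149
Option 2 (B − 60):
  E = 131
  L = 128
  B = 157 − 128 (−60 from intervention) = -31
  W = 297 − 4·131 + 2·(-31) = -289
W: -149 − (-289) = 140

140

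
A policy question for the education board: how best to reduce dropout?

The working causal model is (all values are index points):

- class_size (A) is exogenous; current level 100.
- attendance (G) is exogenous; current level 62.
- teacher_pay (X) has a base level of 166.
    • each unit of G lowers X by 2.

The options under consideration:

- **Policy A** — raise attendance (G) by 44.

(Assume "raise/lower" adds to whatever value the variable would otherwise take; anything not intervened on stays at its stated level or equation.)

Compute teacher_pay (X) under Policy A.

Policy A (G + 44):
  G = 62 + 44 = 106
  X = 166 − 2·106 = -46

-46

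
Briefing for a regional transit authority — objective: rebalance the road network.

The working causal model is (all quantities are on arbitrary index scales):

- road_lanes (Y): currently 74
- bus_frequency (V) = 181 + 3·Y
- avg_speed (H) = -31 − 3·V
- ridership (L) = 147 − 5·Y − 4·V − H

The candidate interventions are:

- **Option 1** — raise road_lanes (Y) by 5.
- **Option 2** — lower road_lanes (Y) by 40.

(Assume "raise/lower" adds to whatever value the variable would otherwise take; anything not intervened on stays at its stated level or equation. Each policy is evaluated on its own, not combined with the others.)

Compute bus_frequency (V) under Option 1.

Option 1 (Y + 5):
  Y = 74 + 5 = 79
  V = 181 + 3·79 = 418

418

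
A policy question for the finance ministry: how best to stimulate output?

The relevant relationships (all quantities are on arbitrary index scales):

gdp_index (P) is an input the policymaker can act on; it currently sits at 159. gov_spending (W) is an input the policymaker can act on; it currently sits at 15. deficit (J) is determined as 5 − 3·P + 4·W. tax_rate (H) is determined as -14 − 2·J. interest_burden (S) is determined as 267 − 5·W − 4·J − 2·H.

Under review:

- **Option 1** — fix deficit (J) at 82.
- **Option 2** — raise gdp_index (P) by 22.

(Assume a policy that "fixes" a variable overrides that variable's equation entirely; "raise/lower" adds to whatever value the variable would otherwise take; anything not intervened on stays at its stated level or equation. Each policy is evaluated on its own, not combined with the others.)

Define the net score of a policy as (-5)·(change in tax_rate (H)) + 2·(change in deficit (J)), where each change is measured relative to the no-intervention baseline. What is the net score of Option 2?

-792

Baseline:
  P = 159
  W = 15
  J = 5 − 3·159 + 4·15 = -412
  H = -14 − 2·(-412) = 810
Option 2 (P + 22):
  P = 159 + 22 = 181
  W = 15
  J = 5 − 3·181 + 4·15 = -478
  H = -14 − 2·(-478) = 942
ΔH = 942 − 810 = 132; ΔJ = -478 − (-412) = -66
Score = (-5)·132 + 2·(-66) = -792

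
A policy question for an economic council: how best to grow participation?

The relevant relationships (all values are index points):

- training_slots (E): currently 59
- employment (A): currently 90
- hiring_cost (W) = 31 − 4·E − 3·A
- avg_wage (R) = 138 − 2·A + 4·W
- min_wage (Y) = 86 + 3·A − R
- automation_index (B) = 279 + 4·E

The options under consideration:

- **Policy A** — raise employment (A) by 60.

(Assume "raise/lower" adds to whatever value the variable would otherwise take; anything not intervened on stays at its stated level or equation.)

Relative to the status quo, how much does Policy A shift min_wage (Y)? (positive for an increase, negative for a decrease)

1020

Baseline:
  E = 59
  A = 90
  W = 31 − 4·59 − 3·90 = -475
  R = 138 − 2·90 + 4·(-475) = -1942
  Y = 86 + 3·90 − (-1942) = 2298
Policy A (A + 60):
  E = 59
  A = 90 + 60 = 150
  W = 31 − 4·59 − 3·150 = -655
  R = 138 − 2·150 + 4·(-655) = -2782
  Y = 86 + 3·150 − (-2782) = 3318
Change in Y: 3318 − 2298 = 1020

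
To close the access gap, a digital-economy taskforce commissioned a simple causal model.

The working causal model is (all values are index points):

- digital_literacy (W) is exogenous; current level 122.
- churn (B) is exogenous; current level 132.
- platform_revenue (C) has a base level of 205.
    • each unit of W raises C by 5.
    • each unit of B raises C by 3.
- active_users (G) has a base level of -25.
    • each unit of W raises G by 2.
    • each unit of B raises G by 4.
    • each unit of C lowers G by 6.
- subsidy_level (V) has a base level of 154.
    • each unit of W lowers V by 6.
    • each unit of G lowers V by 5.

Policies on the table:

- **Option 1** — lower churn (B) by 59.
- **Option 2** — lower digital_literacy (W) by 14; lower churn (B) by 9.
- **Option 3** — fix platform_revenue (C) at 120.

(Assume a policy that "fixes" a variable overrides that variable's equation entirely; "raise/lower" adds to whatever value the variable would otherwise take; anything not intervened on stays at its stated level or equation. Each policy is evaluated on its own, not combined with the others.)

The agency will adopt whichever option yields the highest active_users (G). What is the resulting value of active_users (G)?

27

Option 1 (B − 59):
  W = 122
  B = 132 − 59 = 73
  C = 205 + 5·122 + 3·73 = 1034
  G = -25 + 2·122 + 4·73 − 6·1034 = -5693
Option 2 (W − 14, B − 9):
  W = 122 − 14 = 108
  B = 132 − 9 = 123
  C = 205 + 5·108 + 3·123 = 1114
  G = -25 + 2·108 + 4·123 − 6·1114 = -6001
Option 3 (C := 120):
  W = 122
  B = 132
  C = 120
  G = -25 + 2·122 + 4·132 − 6·120 = 27
Comparing — Option 1: G=-5693, Option 2: G=-6001, Option 3: G=27. Highest is 27 (Option 3).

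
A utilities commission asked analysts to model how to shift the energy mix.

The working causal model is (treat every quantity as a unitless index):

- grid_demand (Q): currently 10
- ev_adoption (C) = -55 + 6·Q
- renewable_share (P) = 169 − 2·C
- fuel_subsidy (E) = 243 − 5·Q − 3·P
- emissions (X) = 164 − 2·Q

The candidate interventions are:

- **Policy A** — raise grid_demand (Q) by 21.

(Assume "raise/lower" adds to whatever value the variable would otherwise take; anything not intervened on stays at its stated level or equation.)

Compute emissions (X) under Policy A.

102

Policy A (Q + 21):
  Q = 10 + 21 = 31
  X = 164 − 2·31 = 102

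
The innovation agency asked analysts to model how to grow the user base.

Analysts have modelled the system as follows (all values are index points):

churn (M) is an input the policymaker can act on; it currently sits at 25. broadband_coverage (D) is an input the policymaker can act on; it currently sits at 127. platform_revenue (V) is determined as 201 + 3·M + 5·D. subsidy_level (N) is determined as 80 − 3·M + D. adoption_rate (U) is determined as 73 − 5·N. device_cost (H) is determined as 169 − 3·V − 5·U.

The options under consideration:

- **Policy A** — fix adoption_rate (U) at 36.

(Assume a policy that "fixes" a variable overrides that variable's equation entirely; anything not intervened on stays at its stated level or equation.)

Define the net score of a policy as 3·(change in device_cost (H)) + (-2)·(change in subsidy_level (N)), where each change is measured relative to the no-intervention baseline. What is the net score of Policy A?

-9345

Baseline:
  M = 25
  D = 127
  V = 201 + 3·25 + 5·127 = 911
  N = 80 − 3·25 + 127 = 132
  U = 73 − 5·132 = -587
  H = 169 − 3·911 − 5·(-587) = 371
Policy A (U := 36):
  M = 25
  D = 127
  V = 201 + 3·25 + 5·127 = 911
  N = 80 − 3·25 + 127 = 132
  U = 36
  H = 169 − 3·911 − 5·36 = -2744
ΔH = -2744 − 371 = -3115; ΔN = 132 − 132 = 0
Score = 3·(-3115) + (-2)·0 = -9345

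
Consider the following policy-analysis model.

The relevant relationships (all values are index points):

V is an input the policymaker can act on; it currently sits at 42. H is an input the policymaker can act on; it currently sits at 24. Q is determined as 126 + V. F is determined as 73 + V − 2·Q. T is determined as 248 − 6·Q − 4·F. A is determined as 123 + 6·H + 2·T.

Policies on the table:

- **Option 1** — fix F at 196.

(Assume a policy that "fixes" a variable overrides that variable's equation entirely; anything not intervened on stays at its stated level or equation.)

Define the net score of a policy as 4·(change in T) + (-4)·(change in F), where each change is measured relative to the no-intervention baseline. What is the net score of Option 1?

Baseline:
  V = 42
  Q = 126 + 42 = 168
  F = 73 + 42 − 2·168 = -221
  T = 248 − 6·168 − 4·(-221) = 124
Option 1 (F := 196):
  V = 42
  Q = 126 + 42 = 168
  F = 196
  T = 248 − 6·168 − 4·196 = -1544
ΔT = -1544 − 124 = -1668; ΔF = 196 − (-221) = 417
Score = 4·(-1668) + (-4)·417 = -8340

-8340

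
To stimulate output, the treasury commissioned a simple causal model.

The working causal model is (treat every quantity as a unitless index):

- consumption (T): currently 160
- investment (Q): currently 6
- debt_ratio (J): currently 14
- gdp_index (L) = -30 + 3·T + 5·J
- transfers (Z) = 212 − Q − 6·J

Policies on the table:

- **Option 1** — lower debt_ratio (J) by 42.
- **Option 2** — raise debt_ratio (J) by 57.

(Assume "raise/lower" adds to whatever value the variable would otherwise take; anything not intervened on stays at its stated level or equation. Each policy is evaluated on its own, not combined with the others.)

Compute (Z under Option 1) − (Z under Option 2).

Option 1 (J − 42):
  Q = 6
  J = 14 − 42 = -28
  Z = 212 − 6 − 6·(-28) = 374
Option 2 (J + 57):
  Q = 6
  J = 14 + 57 = 71
  Z = 212 − 6 − 6·71 = -220
Z: 374 − (-220) = 594

594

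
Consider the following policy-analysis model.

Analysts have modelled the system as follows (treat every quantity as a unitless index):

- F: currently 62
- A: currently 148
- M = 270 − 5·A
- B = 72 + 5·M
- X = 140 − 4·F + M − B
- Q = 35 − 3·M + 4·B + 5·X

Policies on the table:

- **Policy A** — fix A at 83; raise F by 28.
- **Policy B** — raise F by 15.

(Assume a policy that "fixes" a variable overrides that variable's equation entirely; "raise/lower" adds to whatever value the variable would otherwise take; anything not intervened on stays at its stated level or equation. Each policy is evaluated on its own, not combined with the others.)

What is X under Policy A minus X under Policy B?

Policy A (A := 83, F + 28):
  F = 62 + 28 = 90
  A = 83
  M = 270 − 5·83 = -145
  B = 72 + 5·(-145) = -653
  X = 140 − 4·90 + (-145) − (-653) = 288
Policy B (F + 15):
  F = 62 + 15 = 77
  A = 148
  M = 270 − 5·148 = -470
  B = 72 + 5·(-470) = -2278
  X = 140 − 4·77 + (-470) − (-2278) = 1640
X: 288 − 1640 = -1352

-1352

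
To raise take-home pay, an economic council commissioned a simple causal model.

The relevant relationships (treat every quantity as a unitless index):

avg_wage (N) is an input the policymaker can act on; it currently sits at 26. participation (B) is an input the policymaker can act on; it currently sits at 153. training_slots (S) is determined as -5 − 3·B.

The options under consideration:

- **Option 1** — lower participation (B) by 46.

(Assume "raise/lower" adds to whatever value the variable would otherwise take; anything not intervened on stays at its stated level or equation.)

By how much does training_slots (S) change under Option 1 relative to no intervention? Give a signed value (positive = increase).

Baseline:
  B = 153
  S = -5 − 3·153 = -464
Option 1 (B − 46):
  B = 153 − 46 = 107
  S = -5 − 3·107 = -326
Change in S: -326 − (-464) = 138

138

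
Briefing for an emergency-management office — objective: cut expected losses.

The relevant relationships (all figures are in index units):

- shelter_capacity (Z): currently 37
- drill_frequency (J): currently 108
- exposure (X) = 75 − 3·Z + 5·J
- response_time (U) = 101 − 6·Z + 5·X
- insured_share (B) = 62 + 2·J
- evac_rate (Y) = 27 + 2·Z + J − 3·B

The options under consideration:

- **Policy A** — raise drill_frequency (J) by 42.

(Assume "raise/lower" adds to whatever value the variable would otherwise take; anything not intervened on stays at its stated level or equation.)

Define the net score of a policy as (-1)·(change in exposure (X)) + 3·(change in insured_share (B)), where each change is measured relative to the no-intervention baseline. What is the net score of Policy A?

42

Baseline:
  Z = 37
  J = 108
  X = 75 − 3·37 + 5·108 = 504
  B = 62 + 2·108 = 278
Policy A (J + 42):
  Z = 37
  J = 108 + 42 = 150
  X = 75 − 3·37 + 5·150 = 714
  B = 62 + 2·150 = 362
ΔX = 714 − 504 = 210; ΔB = 362 − 278 = 84
Score = (-1)·210 + 3·84 = 42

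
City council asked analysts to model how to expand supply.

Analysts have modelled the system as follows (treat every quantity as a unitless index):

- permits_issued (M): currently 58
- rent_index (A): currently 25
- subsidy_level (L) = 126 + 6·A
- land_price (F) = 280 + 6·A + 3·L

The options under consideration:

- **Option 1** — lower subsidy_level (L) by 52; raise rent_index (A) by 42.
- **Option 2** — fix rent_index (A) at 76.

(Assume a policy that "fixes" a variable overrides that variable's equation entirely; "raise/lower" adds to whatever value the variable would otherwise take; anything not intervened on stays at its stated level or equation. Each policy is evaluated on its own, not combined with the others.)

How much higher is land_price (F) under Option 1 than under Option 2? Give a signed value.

-372

Option 1 (L − 52, A + 42):
  A = 25 + 42 = 67
  L = 126 + 6·67 (−52 from intervention) = 476
  F = 280 + 6·67 + 3·476 = 2110
Option 2 (A := 76):
  A = 76
  L = 126 + 6·76 = 582
  F = 280 + 6·76 + 3·582 = 2482
F: 2110 − 2482 = -372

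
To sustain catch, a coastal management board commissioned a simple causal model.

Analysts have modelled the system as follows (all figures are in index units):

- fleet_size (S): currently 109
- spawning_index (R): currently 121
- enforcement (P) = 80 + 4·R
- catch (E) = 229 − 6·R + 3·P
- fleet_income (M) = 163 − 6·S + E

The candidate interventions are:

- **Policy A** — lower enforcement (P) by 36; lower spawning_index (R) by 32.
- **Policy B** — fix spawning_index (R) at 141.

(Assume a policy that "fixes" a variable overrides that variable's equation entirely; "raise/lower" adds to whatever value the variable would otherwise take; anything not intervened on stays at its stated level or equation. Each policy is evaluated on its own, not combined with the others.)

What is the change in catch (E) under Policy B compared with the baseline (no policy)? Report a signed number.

120

Baseline:
  R = 121
  P = 80 + 4·121 = 564
  E = 229 − 6·121 + 3·564 = 1195
Policy B (R := 141):
  R = 141
  P = 80 + 4·141 = 644
  E = 229 − 6·141 + 3·644 = 1315
Change in E: 1315 − 1195 = 120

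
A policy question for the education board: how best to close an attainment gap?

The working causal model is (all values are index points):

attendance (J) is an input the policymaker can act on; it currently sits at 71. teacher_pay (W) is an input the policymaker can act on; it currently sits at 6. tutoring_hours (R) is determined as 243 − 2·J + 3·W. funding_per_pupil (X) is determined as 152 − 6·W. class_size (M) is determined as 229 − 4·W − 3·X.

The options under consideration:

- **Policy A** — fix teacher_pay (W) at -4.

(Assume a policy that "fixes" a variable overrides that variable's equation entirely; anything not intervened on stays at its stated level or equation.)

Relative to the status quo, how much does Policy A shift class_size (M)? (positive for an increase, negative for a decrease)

-140

Baseline:
  W = 6
  X = 152 − 6·6 = 116
  M = 229 − 4·6 − 3·116 = -143
Policy A (W := -4):
  W = -4
  X = 152 − 6·(-4) = 176
  M = 229 − 4·(-4) − 3·176 = -283
Change in M: -283 − (-143) = -140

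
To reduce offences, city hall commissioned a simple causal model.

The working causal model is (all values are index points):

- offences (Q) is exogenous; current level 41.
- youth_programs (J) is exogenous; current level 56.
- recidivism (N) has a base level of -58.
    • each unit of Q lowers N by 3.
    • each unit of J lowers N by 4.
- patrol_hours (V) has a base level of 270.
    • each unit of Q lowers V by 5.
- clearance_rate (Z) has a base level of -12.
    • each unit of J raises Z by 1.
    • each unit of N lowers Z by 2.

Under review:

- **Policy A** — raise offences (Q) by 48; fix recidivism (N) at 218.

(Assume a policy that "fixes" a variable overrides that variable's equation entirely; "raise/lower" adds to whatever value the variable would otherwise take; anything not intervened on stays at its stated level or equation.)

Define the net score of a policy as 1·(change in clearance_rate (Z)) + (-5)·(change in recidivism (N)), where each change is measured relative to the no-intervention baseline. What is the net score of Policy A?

Baseline:
  Q = 41
  J = 56
  N = -58 − 3·41 − 4·56 = -405
  Z = -12 + 56 − 2·(-405) = 854
Policy A (Q + 48, N := 218):
  Q = 41 + 48 = 89
  J = 56
  N = 218
  Z = -12 + 56 − 2·218 = -392
ΔZ = -392 − 854 = -1246; ΔN = 218 − (-405) = 623
Score = 1·(-1246) + (-5)·623 = -4361

-4361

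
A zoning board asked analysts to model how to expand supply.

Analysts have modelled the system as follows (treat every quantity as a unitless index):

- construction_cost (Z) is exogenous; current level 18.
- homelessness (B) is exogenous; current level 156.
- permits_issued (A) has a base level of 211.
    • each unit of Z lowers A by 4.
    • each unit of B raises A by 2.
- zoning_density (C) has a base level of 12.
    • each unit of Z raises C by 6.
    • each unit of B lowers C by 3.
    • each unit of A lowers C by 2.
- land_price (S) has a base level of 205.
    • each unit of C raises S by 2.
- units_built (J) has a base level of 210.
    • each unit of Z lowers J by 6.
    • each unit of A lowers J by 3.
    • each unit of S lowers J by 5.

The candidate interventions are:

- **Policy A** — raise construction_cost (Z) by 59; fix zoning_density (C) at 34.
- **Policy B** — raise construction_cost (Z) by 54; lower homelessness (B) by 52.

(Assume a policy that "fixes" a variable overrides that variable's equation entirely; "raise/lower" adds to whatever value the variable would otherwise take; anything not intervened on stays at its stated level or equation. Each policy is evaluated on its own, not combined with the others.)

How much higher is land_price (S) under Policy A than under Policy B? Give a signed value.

Policy A (Z + 59, C := 34):
  Z = 18 + 59 = 77
  B = 156
  A = 211 − 4·77 + 2·156 = 215
  C = 34
  S = 205 + 2·34 = 273
Policy B (Z + 54, B − 52):
  Z = 18 + 54 = 72
  B = 156 − 52 = 104
  A = 211 − 4·72 + 2·104 = 131
  C = 12 + 6·72 − 3·104 − 2·131 = -130
  S = 205 + 2·(-130) = -55
S: 273 − (-55) = 328

328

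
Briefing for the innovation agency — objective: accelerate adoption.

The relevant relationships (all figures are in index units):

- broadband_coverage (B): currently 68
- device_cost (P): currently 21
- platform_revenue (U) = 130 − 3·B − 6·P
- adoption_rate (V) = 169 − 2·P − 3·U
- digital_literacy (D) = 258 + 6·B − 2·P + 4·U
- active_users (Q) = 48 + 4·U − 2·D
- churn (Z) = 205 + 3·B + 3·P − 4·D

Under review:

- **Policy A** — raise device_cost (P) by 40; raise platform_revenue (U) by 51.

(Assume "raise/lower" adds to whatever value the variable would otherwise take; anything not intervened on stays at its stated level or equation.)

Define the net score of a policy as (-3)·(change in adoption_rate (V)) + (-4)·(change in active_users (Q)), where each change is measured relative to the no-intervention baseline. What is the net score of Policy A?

Baseline:
  B = 68
  P = 21
  U = 130 − 3·68 − 6·21 = -200
  V = 169 − 2·21 − 3·(-200) = 727
  D = 258 + 6·68 − 2·21 + 4·(-200) = -176
  Q = 48 + 4·(-200) − 2·(-176) = -400
Policy A (P + 40, U + 51):
  B = 68
  P = 21 + 40 = 61
  U = 130 − 3·68 − 6·61 (+51 from intervention) = -389
  V = 169 − 2·61 − 3·(-389) = 1214
  D = 258 + 6·68 − 2·61 + 4·(-389) = -1012
  Q = 48 + 4·(-389) − 2·(-1012) = 516
ΔV = 1214 − 727 = 487; ΔQ = 516 − (-400) = 916
Score = (-3)·487 + (-4)·916 = -5125

-5125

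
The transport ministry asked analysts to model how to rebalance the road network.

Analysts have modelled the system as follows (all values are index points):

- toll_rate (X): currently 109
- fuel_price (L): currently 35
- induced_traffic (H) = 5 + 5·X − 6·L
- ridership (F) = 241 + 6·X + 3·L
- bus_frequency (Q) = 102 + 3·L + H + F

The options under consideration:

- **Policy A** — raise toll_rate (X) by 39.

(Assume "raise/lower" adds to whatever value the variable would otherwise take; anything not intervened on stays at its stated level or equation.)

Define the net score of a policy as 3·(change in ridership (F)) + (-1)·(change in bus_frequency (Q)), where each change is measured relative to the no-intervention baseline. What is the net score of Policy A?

273

Baseline:
  X = 109
  L = 35
  H = 5 + 5·109 − 6·35 = 340
  F = 241 + 6·109 + 3·35 = 1000
  Q = 102 + 3·35 + 340 + 1000 = 1547
Policy A (X + 39):
  X = 109 + 39 = 148
  L = 35
  H = 5 + 5·148 − 6·35 = 535
  F = 241 + 6·148 + 3·35 = 1234
  Q = 102 + 3·35 + 535 + 1234 = 1976
ΔF = 1234 − 1000 = 234; ΔQ = 1976 − 1547 = 429
Score = 3·234 + (-1)·429 = 273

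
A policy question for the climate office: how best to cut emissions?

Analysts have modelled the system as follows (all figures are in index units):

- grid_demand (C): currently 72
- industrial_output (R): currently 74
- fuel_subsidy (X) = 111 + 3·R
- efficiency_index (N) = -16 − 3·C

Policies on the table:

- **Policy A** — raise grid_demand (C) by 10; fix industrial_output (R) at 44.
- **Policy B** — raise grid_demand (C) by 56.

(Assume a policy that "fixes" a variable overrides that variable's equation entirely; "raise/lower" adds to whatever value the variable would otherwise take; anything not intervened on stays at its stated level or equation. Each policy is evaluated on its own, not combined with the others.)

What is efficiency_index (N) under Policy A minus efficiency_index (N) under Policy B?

Policy A (C + 10, R := 44):
  C = 72 + 10 = 82
  N = -16 − 3·82 = -262
Policy B (C + 56):
  C = 72 + 56 = 128
  N = -16 − 3·128 = -400
N: -262 − (-400) = 138

138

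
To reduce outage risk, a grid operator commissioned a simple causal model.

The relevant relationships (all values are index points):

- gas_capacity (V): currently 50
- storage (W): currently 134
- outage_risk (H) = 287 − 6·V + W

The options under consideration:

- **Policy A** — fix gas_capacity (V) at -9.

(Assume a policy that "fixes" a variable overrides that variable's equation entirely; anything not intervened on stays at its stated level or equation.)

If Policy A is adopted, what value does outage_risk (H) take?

Policy A (V := -9):
  V = -9
  W = 134
  H = 287 − 6·(-9) + 134 = 475

475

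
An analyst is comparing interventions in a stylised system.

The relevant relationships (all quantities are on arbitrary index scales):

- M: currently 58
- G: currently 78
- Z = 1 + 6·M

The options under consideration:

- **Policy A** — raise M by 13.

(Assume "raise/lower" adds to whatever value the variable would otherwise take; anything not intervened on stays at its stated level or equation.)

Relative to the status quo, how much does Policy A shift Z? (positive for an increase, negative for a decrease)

Baseline:
  M = 58
  Z = 1 + 6·58 = 349
Policy A (M + 13):
  M = 58 + 13 = 71
  Z = 1 + 6·71 = 427
Change in Z: 427 − 349 = 78

78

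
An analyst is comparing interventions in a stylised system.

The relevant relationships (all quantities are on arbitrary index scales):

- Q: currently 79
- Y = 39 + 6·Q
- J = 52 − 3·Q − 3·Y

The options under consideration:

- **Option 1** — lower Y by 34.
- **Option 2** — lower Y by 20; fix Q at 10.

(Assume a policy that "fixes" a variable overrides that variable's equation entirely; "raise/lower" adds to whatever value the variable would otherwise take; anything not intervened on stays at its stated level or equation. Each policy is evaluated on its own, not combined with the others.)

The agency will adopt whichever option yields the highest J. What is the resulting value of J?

-215

Option 1 (Y − 34):
  Q = 79
  Y = 39 + 6·79 (−34 from intervention) = 479
  J = 52 − 3·79 − 3·479 = -1622
Option 2 (Y − 20, Q := 10):
  Q = 10
  Y = 39 + 6·10 (−20 from intervention) = 79
  J = 52 − 3·10 − 3·79 = -215
Comparing — Option 1: J=-1622, Option 2: J=-215. Highest is -215 (Option 2).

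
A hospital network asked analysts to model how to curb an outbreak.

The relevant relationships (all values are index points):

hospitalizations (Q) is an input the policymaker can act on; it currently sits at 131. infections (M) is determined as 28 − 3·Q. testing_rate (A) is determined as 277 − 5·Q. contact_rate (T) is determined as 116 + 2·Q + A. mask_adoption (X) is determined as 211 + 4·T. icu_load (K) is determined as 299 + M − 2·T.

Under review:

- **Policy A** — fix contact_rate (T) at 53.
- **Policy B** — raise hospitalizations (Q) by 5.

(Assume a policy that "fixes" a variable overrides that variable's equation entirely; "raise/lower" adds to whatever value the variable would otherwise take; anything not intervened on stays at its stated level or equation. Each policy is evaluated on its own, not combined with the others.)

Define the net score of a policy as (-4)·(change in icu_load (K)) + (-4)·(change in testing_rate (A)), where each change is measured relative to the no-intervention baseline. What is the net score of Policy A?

Baseline:
  Q = 131
  M = 28 − 3·131 = -365
  A = 277 − 5·131 = -378
  T = 116 + 2·131 + (-378) = 0
  K = 299 + (-365) − 2·0 = -66
Policy A (T := 53):
  Q = 131
  M = 28 − 3·131 = -365
  A = 277 − 5·131 = -378
  T = 53
  K = 299 + (-365) − 2·53 = -172
ΔK = -172 − (-66) = -106; ΔA = -378 − (-378) = 0
Score = (-4)·(-106) + (-4)·0 = 424

424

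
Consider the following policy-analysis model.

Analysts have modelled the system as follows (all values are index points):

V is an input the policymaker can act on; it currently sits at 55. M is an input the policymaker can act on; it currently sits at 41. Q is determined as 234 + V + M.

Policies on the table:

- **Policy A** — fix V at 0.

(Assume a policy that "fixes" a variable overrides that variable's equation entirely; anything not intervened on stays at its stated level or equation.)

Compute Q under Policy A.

275

Policy A (V := 0):
  V = 0
  M = 41
  Q = 234 + 0 + 41 = 275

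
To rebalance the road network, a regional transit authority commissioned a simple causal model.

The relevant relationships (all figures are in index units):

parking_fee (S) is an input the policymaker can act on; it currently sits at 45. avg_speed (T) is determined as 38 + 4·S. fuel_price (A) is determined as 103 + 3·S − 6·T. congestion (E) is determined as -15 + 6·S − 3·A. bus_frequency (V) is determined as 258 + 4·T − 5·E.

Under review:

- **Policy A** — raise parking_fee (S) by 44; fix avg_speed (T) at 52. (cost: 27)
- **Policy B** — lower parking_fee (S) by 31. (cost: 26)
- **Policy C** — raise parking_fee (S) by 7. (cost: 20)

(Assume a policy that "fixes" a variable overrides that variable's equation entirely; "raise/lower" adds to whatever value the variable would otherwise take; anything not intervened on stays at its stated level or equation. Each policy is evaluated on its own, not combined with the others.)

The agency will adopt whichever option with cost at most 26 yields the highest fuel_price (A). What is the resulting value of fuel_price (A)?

Policy B (S − 31):
  S = 45 − 31 = 14
  T = 38 + 4·14 = 94
  A = 103 + 3·14 − 6·94 = -419
Policy C (S + 7):
  S = 45 + 7 = 52
  T = 38 + 4·52 = 246
  A = 103 + 3·52 − 6·246 = -1217
Comparing — Policy B: A=-419, Policy C: A=-1217. Highest is -419 (Policy B).

-419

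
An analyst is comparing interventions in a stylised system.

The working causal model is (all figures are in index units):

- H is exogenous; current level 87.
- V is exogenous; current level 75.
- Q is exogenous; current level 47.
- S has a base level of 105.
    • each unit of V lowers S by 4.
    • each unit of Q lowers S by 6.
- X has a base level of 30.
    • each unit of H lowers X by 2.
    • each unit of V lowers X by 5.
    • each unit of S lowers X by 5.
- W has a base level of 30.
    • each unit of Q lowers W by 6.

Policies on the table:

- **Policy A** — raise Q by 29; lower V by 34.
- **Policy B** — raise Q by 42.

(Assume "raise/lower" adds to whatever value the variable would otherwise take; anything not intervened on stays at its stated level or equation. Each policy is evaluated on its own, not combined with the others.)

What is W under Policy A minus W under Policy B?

78

Policy A (Q + 29, V − 34):
  Q = 47 + 29 = 76
  W = 30 − 6·76 = -426
Policy B (Q + 42):
  Q = 47 + 42 = 89
  W = 30 − 6·89 = -504
W: -426 − (-504) = 78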